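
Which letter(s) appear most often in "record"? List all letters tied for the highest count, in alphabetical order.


Word: "record"
Letter counts:
  'c': 1
  'd': 1
  'e': 1
  'o': 1
  'r': 2
Maximum count = 2
Most frequent = 'r' (2 times each)


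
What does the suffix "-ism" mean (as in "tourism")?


Suffix: -ism
Example: tourism (tour + -ism)
Meaning = belief / practice


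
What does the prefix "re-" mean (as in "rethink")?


Prefix: re-
Example: rethink (re- + think)
Meaning = again


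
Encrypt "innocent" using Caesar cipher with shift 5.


Word: "innocent"
Shift: 5
Each letter → (letter + shift) mod 26:
  'i' (8) + 5 = 13 → 'n'
  'n' (13) + 5 = 18 → 's'
  'n' (13) + 5 = 18 → 's'
  'o' (14) + 5 = 19 → 't'
  'c' (2) + 5 = 7 → 'h'
  'e' (4) + 5 = 9 → 'j'
  'n' (13) + 5 = 18 → 's'
  't' (19) + 5 = 24 → 'y'
Result = "nssthjsy"


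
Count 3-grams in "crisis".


Word: "crisis" (length 6)
Number of 3-grams = length - 3 + 1 = 6 - 3 + 1
= 4


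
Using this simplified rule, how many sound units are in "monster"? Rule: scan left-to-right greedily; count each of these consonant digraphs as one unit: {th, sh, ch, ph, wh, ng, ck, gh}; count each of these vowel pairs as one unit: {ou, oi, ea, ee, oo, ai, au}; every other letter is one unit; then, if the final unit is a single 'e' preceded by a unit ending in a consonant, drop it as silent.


Word: "monster" (7 letters)
Left-to-right scan:
  [1] 'm' (letter)
  [2] 'o' (letter)
  [3] 'n' (letter)
  [4] 's' (letter)
  [5] 't' (letter)
  [6] 'e' (letter)
  [7] 'r' (letter)
Units from scan: 7
Sound units = 7 units


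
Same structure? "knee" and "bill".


Pattern of "knee": [0, 1, 2, 2]
Pattern of "bill": [0, 1, 2, 2]
Patterns match
Same pattern = Yes


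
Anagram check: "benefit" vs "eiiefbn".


Word 1: "benefit" → sorted: beefint
Word 2: "eiiefbn" → sorted: beefiin
Same letters? beefint != beefiin
Anagram = No


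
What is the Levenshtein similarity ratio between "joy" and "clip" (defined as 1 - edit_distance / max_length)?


Word 1: "joy" (length 3)
Word 2: "clip" (length 4)
One optimal edit sequence:
  1. insert 'c'  (+1)
  2. substitute 'j' -> 'l'  (+1)
  3. substitute 'o' -> 'i'  (+1)
  4. substitute 'y' -> 'p'  (+1)
Edit distance = 4
Max length = max(3, 4) = 4
Similarity = 1 - 4/4
= 0.0000


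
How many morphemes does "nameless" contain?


Word: "nameless"
Morphemes: name | -less
Each morpheme carries meaning
= 2 morphemes


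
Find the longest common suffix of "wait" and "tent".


Word 1: "wait"
Word 2: "tent"
Comparing from end:
  Pos -1: 't' == 't'
  Pos -2: 'i' != 'n' (stop)
LCS = "t" (length 1)


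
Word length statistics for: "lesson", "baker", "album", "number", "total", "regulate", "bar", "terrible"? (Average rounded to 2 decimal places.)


Lengths: "lesson"=6, "baker"=5, "album"=5, "number"=6, "total"=5, "regulate"=8, "bar"=3, "terrible"=8
Sum = 46, Count = 8
Average = 46/8 = 5.75
= avg=5.75, min=3, max=8


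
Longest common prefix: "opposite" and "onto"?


Word 1: "opposite"
Word 2: "onto"
Comparing from start:
  Pos 0: 'o' == 'o'
  Pos 1: 'p' != 'n' (stop)
LCP = "o" (length 1)


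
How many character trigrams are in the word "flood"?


Word: "flood" (length 5)
Number of 3-grams = length - 3 + 1 = 5 - 3 + 1
= 3


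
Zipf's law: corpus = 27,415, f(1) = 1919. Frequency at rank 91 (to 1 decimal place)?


Zipf's law: f(r) = f(1) / r
f(1) = 1919
f(91) = 1919 / 91
= 21.1 occurrences


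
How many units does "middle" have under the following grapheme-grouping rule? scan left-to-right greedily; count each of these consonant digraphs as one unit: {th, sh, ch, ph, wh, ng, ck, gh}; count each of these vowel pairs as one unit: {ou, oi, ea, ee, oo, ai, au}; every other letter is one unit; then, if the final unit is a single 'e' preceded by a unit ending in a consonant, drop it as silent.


Word: "middle" (6 letters)
Left-to-right scan:
  1. 'm' (letter)
  2. 'i' (letter)
  3. 'd' (letter)
  4. 'd' (letter)
  5. 'l' (letter)
  6. 'e' (letter)
Units from scan: 6
Final unit is 'e' after a consonant -> drop as silent (-1)
Sound units = 5 units


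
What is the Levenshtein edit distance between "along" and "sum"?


Word 1: "along" (length 5)
Word 2: "sum" (length 3)
One optimal edit sequence (insert/delete/substitute each cost 1):
  1. delete 'a'  (+1)
  2. delete 'l'  (+1)
  3. substitute 'o' -> 's'  (+1)
  4. substitute 'n' -> 'u'  (+1)
  5. substitute 'g' -> 'm'  (+1)
Total edit operations: 5
Edit distance = 5


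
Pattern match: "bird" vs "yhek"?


Pattern of "bird": [0, 1, 2, 3]
Pattern of "yhek": [0, 1, 2, 3]
Patterns match
Same pattern = Yes


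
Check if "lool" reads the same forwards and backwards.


Word: "lool"
Reversed: "lool"
Forward == Backward? lool == lool
Palindrome = Yes


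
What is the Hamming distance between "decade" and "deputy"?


Comparing character by character (same length = 6):
  Pos 0: 'd' vs 'd' =
  Pos 1: 'e' vs 'e' =
  Pos 2: 'c' vs 'p' !=
  Pos 3: 'a' vs 'u' !=
  Pos 4: 'd' vs 't' !=
  Pos 5: 'e' vs 'y' !=
Hamming distance = 4


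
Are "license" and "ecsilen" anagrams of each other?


Word 1: "license" → sorted: ceeilns
Word 2: "ecsilen" → sorted: ceeilns
Same letters? ceeilns == ceeilns
Anagram = Yes


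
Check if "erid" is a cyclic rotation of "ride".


Word: "ride", Candidate: "erid"
Method: check if candidate is substring of word+word
"rideride" contains "erid"? Yes
Is rotation = Yes


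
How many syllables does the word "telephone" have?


Word: "telephone"
Syllable breakdown: tel · e · phone
Counting: 3 parts
= 3 syllables


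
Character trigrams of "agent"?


Word: "agent" (length 5)
Number of trigrams = 5 - 3 + 1 = 3
  Position 0: "age"
  Position 1: "gen"
  Position 2: "ent"
Trigrams = "age", "gen", "ent"


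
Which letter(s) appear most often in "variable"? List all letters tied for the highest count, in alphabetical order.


Word: "variable"
Letter counts:
  'a': 2
  'b': 1
  'e': 1
  'i': 1
  'l': 1
  'r': 1
  'v': 1
Maximum count = 2
Most frequent = 'a' (2 times each)


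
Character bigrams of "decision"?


Word: "decision" (length 8)
Number of bigrams = 8 - 2 + 1 = 7
  Position 0: "de"
  Position 1: "ec"
  Position 2: "ci"
  Position 3: "is"
  Position 4: "si"
  Position 5: "io"
  Position 6: "on"
Bigrams = "de", "ec", "ci", "is", "si", "io", "on"


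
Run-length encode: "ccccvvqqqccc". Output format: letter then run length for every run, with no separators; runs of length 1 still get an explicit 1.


String: "ccccvvqqqccc"
Scanning for consecutive runs:
  'c' x 4
  'v' x 2
  'q' x 3
  'c' x 3
RLE = "c4v2q3c3"


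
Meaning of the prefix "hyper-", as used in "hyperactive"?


Prefix: hyper-
Example: hyperactive = hyper- + active
Meaning = over / excessive


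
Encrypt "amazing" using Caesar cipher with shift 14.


Word: "amazing"
Shift: 14
Each letter → (letter + shift) mod 26:
  'a' (0) + 14 = 14 → 'o'
  'm' (12) + 14 = 0 → 'a'
  'a' (0) + 14 = 14 → 'o'
  'z' (25) + 14 = 13 → 'n'
  'i' (8) + 14 = 22 → 'w'
  'n' (13) + 14 = 1 → 'b'
  'g' (6) + 14 = 20 → 'u'
Result = "oaonwbu"


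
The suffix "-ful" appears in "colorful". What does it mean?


Suffix: -ful
Example: colorful = color + -ful
Meaning = full of


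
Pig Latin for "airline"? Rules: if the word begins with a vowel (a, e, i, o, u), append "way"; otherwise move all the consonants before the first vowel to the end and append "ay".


Word: "airline"
Starts with vowel → add 'way'
Pig Latin = "airlineway"


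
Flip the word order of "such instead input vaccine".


Original: "such instead input vaccine"
Words (1..n): such | instead | input | vaccine
Reversed (n..1): vaccine | input | instead | such
Result = "vaccine input instead such"


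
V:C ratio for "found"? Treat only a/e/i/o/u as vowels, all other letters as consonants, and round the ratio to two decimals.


Word: "found"
Vowels (a,e,i,o,u): 2
Consonants: 3
Ratio = 2/3
= 0.67


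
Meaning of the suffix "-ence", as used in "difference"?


Suffix: -ence
Example: difference (differ + -ence)
Meaning = state of


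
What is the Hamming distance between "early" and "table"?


Comparing character by character (same length = 5):
  Pos 0: 'e' vs 't' !=
  Pos 1: 'a' vs 'a' =
  Pos 2: 'r' vs 'b' !=
  Pos 3: 'l' vs 'l' =
  Pos 4: 'y' vs 'e' !=
Hamming distance = 3


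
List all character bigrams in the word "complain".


Word: "complain" (length 8)
Number of bigrams = 8 - 2 + 1 = 7
  Position 0: "co"
  Position 1: "om"
  Position 2: "mp"
  Position 3: "pl"
  Position 4: "la"
  Position 5: "ai"
  Position 6: "in"
Bigrams = "co", "om", "mp", "pl", "la", "ai", "in"


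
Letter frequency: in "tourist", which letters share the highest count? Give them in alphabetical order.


Word: "tourist"
Letter counts:
  'i': 1
  'o': 1
  'r': 1
  's': 1
  't': 2
  'u': 1
Maximum count = 2
Most frequent = 't' (2 times each)


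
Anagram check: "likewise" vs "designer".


Word 1: "likewise" → sorted: eeiiklsw
Word 2: "designer" → sorted: deeginrs
Same letters? eeiiklsw != deeginrs
Anagram = No


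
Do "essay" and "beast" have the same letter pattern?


Pattern of "essay": [0, 1, 1, 2, 3]
Pattern of "beast": [0, 1, 2, 3, 4]
Patterns do not match
Same pattern = No


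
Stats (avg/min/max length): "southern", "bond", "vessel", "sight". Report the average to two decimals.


Lengths: "southern"=8, "bond"=4, "vessel"=6, "sight"=5
Sum = 23, Count = 4
Average = 23/4 = 5.75
= avg=5.75, min=4, max=8


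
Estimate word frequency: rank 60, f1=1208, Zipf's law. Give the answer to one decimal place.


Zipf's law: f(r) = f(1) / r
f(1) = 1208
f(60) = 1208 / 60
= 20.1 occurrences


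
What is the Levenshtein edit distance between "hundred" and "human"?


Word 1: "hundred" (length 7)
Word 2: "human" (length 5)
One optimal edit sequence (insert/delete/substitute each cost 1):
  1. keep 'h'
  2. keep 'u'
  3. delete 'n'  (+1)
  4. delete 'd'  (+1)
  5. substitute 'r' -> 'm'  (+1)
  6. substitute 'e' -> 'a'  (+1)
  7. substitute 'd' -> 'n'  (+1)
Total edit operations: 5
Edit distance = 5


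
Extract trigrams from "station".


Word: "station" (length 7)
Number of trigrams = 7 - 3 + 1 = 5
  Position 0: "sta"
  Position 1: "tat"
  Position 2: "ati"
  Position 3: "tio"
  Position 4: "ion"
Trigrams = "sta", "tat", "ati", "tio", "ion"


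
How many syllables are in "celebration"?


Word: "celebration"
Syllable breakdown: cel / e / bra / tion
Counting: 4 parts
= 4 syllables


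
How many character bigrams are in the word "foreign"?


Word: "foreign" (length 7)
Number of 2-grams = length - 2 + 1 = 7 - 2 + 1
= 6


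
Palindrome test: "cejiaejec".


Word: "cejiaejec"
Reversed: "cejeaijec"
Forward == Backward? cejiaejec != cejeaijec
Palindrome = No


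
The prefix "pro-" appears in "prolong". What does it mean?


Prefix: pro-
As in: prolong -> pro- + long
Meaning = forward / in favor of


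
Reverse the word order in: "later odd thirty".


Original: "later odd thirty"
Words (1..n): later | odd | thirty
Reversed (n..1): thirty | odd | later
Result = "thirty odd later"


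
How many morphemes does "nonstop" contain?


Word: "nonstop"
Morphemes: non- | stop
Each morpheme carries meaning
= 2 morphemes


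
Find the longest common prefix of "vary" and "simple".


Word 1: "vary"
Word 2: "simple"
Comparing from start:
  Pos 0: 'v' != 's' (stop)
LCP = "" (length 0)


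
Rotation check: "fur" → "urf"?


Word: "fur", Candidate: "urf"
Method: check if candidate is substring of word+word
"furfur" contains "urf"? Yes
Is rotation = Yes


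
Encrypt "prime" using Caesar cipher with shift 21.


Word: "prime"
Shift: 21
Each letter → (letter + shift) mod 26:
  'p' (15) + 21 = 10 → 'k'
  'r' (17) + 21 = 12 → 'm'
  'i' (8) + 21 = 3 → 'd'
  'm' (12) + 21 = 7 → 'h'
  'e' (4) + 21 = 25 → 'z'
Result = "kmdhz"


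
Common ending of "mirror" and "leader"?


Word 1: "mirror"
Word 2: "leader"
Comparing from end:
  Pos -1: 'r' == 'r'
  Pos -2: 'o' != 'e' (stop)
LCS = "r" (length 1)


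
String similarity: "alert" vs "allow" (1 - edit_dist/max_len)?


Word 1: "alert" (length 5)
Word 2: "allow" (length 5)
One optimal edit sequence:
  1. keep 'a'
  2. keep 'l'
  3. substitute 'e' -> 'l'  (+1)
  4. substitute 'r' -> 'o'  (+1)
  5. substitute 't' -> 'w'  (+1)
Edit distance = 3
Max length = max(5, 5) = 5
Similarity = 1 - 3/5
= 0.4000


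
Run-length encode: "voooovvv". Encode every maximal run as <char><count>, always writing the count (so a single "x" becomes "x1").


String: "voooovvv"
Scanning for consecutive runs:
  'v' x 1
  'o' x 4
  'v' x 3
RLE = "v1o4v3"


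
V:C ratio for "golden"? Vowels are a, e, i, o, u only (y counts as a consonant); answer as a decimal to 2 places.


Word: "golden"
Vowels (a,e,i,o,u): 2
Consonants: 4
Ratio = 2/4
= 0.50


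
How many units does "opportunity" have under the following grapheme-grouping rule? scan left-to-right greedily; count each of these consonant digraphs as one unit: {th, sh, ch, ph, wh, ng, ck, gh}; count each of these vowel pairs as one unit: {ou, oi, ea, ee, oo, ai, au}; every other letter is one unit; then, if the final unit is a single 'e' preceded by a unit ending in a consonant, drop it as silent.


Word: "opportunity" (11 letters)
Left-to-right scan:
  [1] 'o' (letter)
  [2] 'p' (letter)
  [3] 'p' (letter)
  [4] 'o' (letter)
  [5] 'r' (letter)
  [6] 't' (letter)
  [7] 'u' (letter)
  [8] 'n' (letter)
  [9] 'i' (letter)
  [10] 't' (letter)
  [11] 'y' (letter)
Units from scan: 11
Sound units = 11 units


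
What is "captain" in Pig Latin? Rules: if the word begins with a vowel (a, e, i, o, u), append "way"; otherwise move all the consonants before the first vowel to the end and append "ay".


Word: "captain"
Starts with consonant(s) → move to end, add 'ay'
Consonant cluster: "c"
Pig Latin = "aptaincay"


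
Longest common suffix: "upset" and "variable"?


Word 1: "upset"
Word 2: "variable"
Comparing from end:
  Pos -1: 't' != 'e' (stop)
LCS = "" (length 0)


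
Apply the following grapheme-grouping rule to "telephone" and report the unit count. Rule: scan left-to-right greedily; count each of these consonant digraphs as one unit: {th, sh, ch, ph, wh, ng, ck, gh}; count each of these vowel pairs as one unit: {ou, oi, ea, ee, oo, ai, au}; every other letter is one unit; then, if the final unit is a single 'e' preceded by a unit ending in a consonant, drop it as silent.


Word: "telephone" (9 letters)
Left-to-right scan:
  (1) 't' (letter)
  (2) 'e' (letter)
  (3) 'l' (letter)
  (4) 'e' (letter)
  (5) 'ph' (digraph)
  (6) 'o' (letter)
  (7) 'n' (letter)
  (8) 'e' (letter)
Units from scan: 8
Final unit is 'e' after a consonant -> drop as silent (-1)
Sound units = 7 units


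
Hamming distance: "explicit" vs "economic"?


Comparing character by character (same length = 8):
  Pos 0: 'e' vs 'e' =
  Pos 1: 'x' vs 'c' !=
  Pos 2: 'p' vs 'o' !=
  Pos 3: 'l' vs 'n' !=
  Pos 4: 'i' vs 'o' !=
  Pos 5: 'c' vs 'm' !=
  Pos 6: 'i' vs 'i' =
  Pos 7: 't' vs 'c' !=
Hamming distance = 6


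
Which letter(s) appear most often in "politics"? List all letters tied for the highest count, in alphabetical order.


Word: "politics"
Letter counts:
  'c': 1
  'i': 2
  'l': 1
  'o': 1
  'p': 1
  's': 1
  't': 1
Maximum count = 2
Most frequent = 'i' (2 times each)


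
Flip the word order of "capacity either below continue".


Original: "capacity either below continue"
Words (1..n): capacity | either | below | continue
Reversed (n..1): continue | below | either | capacity
Result = "continue below either capacity"


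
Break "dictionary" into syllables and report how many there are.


Word: "dictionary"
Syllable breakdown: dic | tion | ar | y
Counting: 4 parts
= 4 syllables


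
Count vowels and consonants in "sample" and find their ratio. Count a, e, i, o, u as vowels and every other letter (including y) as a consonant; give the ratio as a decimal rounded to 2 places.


Word: "sample"
Vowels (a,e,i,o,u): 2
Consonants: 4
Ratio = 2/4
= 0.50


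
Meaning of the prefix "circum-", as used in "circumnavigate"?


Prefix: circum-
Example: circumnavigate = circum- + navigate
Meaning = around


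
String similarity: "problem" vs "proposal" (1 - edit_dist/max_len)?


Word 1: "problem" (length 7)
Word 2: "proposal" (length 8)
One optimal edit sequence:
  1. keep 'p'
  2. keep 'r'
  3. keep 'o'
  4. insert 'p'  (+1)
  5. substitute 'b' -> 'o'  (+1)
  6. substitute 'l' -> 's'  (+1)
  7. substitute 'e' -> 'a'  (+1)
  8. substitute 'm' -> 'l'  (+1)
Edit distance = 5
Max length = max(7, 8) = 8
Similarity = 1 - 5/8
= 0.3750


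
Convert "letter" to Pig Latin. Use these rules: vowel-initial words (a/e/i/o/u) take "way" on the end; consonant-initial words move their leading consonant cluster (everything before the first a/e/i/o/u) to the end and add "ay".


Word: "letter"
Starts with consonant(s) → move to end, add 'ay'
Consonant cluster: "l"
Pig Latin = "etterlay"


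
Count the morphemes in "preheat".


Word: "preheat"
Morphemes: pre- + heat
Each morpheme carries meaning
= 2 morphemes


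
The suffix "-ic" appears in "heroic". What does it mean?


Suffix: -ic
Example: heroic (hero + -ic)
Meaning = relating to


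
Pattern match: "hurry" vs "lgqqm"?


Pattern of "hurry": [0, 1, 2, 2, 3]
Pattern of "lgqqm": [0, 1, 2, 2, 3]
Patterns match
Same pattern = Yes


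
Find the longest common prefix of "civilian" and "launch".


Word 1: "civilian"
Word 2: "launch"
Comparing from start:
  Pos 0: 'c' != 'l' (stop)
LCP = "" (length 0)


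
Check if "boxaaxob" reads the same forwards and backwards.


Word: "boxaaxob"
Reversed: "boxaaxob"
Forward == Backward? boxaaxob == boxaaxob
Palindrome = Yes


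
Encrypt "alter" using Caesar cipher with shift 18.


Word: "alter"
Shift: 18
Each letter → (letter + shift) mod 26:
  'a' (0) + 18 = 18 → 's'
  'l' (11) + 18 = 3 → 'd'
  't' (19) + 18 = 11 → 'l'
  'e' (4) + 18 = 22 → 'w'
  'r' (17) + 18 = 9 → 'j'
Result = "sdlwj"


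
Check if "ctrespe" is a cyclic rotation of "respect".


Word: "respect", Candidate: "ctrespe"
Method: check if candidate is substring of word+word
"respectrespect" contains "ctrespe"? Yes
Is rotation = Yes


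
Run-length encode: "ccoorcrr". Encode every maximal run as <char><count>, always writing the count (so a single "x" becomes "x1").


String: "ccoorcrr"
Scanning for consecutive runs:
  'c' x 2
  'o' x 2
  'r' x 1
  'c' x 1
  'r' x 2
RLE = "c2o2r1c1r2"


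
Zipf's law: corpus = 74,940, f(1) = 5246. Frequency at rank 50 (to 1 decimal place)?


Zipf's law: f(r) = f(1) / r
f(1) = 5246
f(50) = 5246 / 50
= 104.9 occurrences


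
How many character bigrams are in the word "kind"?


Word: "kind" (length 4)
Number of 2-grams = length - 2 + 1 = 4 - 2 + 1
= 3


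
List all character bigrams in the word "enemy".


Word: "enemy" (length 5)
Number of bigrams = 5 - 2 + 1 = 4
  Position 0: "en"
  Position 1: "ne"
  Position 2: "em"
  Position 3: "my"
Bigrams = "en", "ne", "em", "my"


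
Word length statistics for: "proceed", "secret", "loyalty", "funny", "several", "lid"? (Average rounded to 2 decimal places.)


Lengths: "proceed"=7, "secret"=6, "loyalty"=7, "funny"=5, "several"=7, "lid"=3
Sum = 35, Count = 6
Average = 35/6 = 5.83
= avg=5.83, min=3, max=7


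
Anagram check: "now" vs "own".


Word 1: "now" → sorted: now
Word 2: "own" → sorted: now
Same letters? now == now
Anagram = Yes


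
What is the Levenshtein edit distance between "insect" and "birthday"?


Word 1: "insect" (length 6)
Word 2: "birthday" (length 8)
One optimal edit sequence (insert/delete/substitute each cost 1):
  1. insert 'b'  (+1)
  2. keep 'i'
  3. insert 'r'  (+1)
  4. substitute 'n' -> 't'  (+1)
  5. substitute 's' -> 'h'  (+1)
  6. substitute 'e' -> 'd'  (+1)
  7. substitute 'c' -> 'a'  (+1)
  8. substitute 't' -> 'y'  (+1)
Total edit operations: 7
Edit distance = 7


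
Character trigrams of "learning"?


Word: "learning" (length 8)
Number of trigrams = 8 - 3 + 1 = 6
  Position 0: "lea"
  Position 1: "ear"
  Position 2: "arn"
  Position 3: "rni"
  Position 4: "nin"
  Position 5: "ing"
Trigrams = "lea", "ear", "arn", "rni", "nin", "ing"


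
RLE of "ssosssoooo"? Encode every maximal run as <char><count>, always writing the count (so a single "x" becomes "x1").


String: "ssosssoooo"
Scanning for consecutive runs:
  's' x 2
  'o' x 1
  's' x 3
  'o' x 4
RLE = "s2o1s3o4"


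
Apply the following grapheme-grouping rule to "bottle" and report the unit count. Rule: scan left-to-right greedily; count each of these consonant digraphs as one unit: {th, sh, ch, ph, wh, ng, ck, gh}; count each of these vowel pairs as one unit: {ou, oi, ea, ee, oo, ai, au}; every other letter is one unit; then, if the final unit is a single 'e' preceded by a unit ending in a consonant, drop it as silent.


Word: "bottle" (6 letters)
Left-to-right scan:
  [1] 'b' (letter)
  [2] 'o' (letter)
  [3] 't' (letter)
  [4] 't' (letter)
  [5] 'l' (letter)
  [6] 'e' (letter)
Units from scan: 6
Final unit is 'e' after a consonant -> drop as silent (-1)
Sound units = 5 units


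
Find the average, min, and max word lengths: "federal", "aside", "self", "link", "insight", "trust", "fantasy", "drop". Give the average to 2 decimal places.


Lengths: "federal"=7, "aside"=5, "self"=4, "link"=4, "insight"=7, "trust"=5, "fantasy"=7, "drop"=4
Sum = 43, Count = 8
Average = 43/8 = 5.38
= avg=5.38, min=4, max=7


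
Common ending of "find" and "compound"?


Word 1: "find"
Word 2: "compound"
Comparing from end:
  Pos -1: 'd' == 'd'
  Pos -2: 'n' == 'n'
  Pos -3: 'i' != 'u' (stop)
LCS = "nd" (length 2)


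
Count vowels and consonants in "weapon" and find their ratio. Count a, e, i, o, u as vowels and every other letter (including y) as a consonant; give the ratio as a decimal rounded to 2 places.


Word: "weapon"
Vowels (a,e,i,o,u): 3
Consonants: 3
Ratio = 3/3
= 1.00


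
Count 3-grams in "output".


Word: "output" (length 6)
Number of 3-grams = length - 3 + 1 = 6 - 3 + 1
= 4


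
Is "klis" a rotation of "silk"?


Word: "silk", Candidate: "klis"
Method: check if candidate is substring of word+word
"silksilk" contains "klis"? No
Is rotation = No


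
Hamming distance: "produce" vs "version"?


Comparing character by character (same length = 7):
  Pos 0: 'p' vs 'v' !=
  Pos 1: 'r' vs 'e' !=
  Pos 2: 'o' vs 'r' !=
  Pos 3: 'd' vs 's' !=
  Pos 4: 'u' vs 'i' !=
  Pos 5: 'c' vs 'o' !=
  Pos 6: 'e' vs 'n' !=
Hamming distance = 7


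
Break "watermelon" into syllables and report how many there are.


Word: "watermelon"
Syllable breakdown: wa · ter · mel · on
Counting: 4 parts
= 4 syllables


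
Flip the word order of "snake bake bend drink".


Original: "snake bake bend drink"
Words (1..n): snake | bake | bend | drink
Reversed (n..1): drink | bend | bake | snake
Result = "drink bend bake snake"


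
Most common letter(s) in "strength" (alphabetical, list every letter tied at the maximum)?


Word: "strength"
Letter counts:
  'e': 1
  'g': 1
  'h': 1
  'n': 1
  'r': 1
  's': 1
  't': 2
Maximum count = 2
Most frequent = 't' (2 times each)


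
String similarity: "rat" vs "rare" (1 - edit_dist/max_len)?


Word 1: "rat" (length 3)
Word 2: "rare" (length 4)
One optimal edit sequence:
  1. keep 'r'
  2. keep 'a'
  3. insert 'r'  (+1)
  4. substitute 't' -> 'e'  (+1)
Edit distance = 2
Max length = max(3, 4) = 4
Similarity = 1 - 2/4
= 0.5000


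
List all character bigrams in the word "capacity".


Word: "capacity" (length 8)
Number of bigrams = 8 - 2 + 1 = 7
  Position 0: "ca"
  Position 1: "ap"
  Position 2: "pa"
  Position 3: "ac"
  Position 4: "ci"
  Position 5: "it"
  Position 6: "ty"
Bigrams = "ca", "ap", "pa", "ac", "ci", "it", "ty"


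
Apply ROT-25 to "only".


Word: "only"
Shift: 25
Each letter → (letter + shift) mod 26:
  'o' (14) + 25 = 13 → 'n'
  'n' (13) + 25 = 12 → 'm'
  'l' (11) + 25 = 10 → 'k'
  'y' (24) + 25 = 23 → 'x'
Result = "nmkx"


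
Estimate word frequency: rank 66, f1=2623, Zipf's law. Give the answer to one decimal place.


Zipf's law: f(r) = f(1) / r
f(1) = 2623
f(66) = 2623 / 66
= 39.7 occurrences


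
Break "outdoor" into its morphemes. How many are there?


Word: "outdoor"
Morphemes: out- / door
Each morpheme carries meaning
= 2 morphemes


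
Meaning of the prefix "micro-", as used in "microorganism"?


Prefix: micro-
Example: microorganism (micro- + organism)
Meaning = small


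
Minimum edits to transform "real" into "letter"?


Word 1: "real" (length 4)
Word 2: "letter" (length 6)
One optimal edit sequence (insert/delete/substitute each cost 1):
  1. substitute 'r' -> 'l'  (+1)
  2. keep 'e'
  3. insert 't'  (+1)
  4. insert 't'  (+1)
  5. substitute 'a' -> 'e'  (+1)
  6. substitute 'l' -> 'r'  (+1)
Total edit operations: 5
Edit distance = 5


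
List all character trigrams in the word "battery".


Word: "battery" (length 7)
Number of trigrams = 7 - 3 + 1 = 5
  Position 0: "bat"
  Position 1: "att"
  Position 2: "tte"
  Position 3: "ter"
  Position 4: "ery"
Trigrams = "bat", "att", "tte", "ter", "ery"


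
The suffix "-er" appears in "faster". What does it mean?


Suffix: -er
As in: faster -> fast + -er
Meaning = one who / more


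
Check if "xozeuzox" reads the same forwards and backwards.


Word: "xozeuzox"
Reversed: "xozuezox"
Forward == Backward? xozeuzox != xozuezox
Palindrome = No


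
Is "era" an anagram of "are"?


Word 1: "are" → sorted: aer
Word 2: "era" → sorted: aer
Same letters? aer == aer
Anagram = Yes


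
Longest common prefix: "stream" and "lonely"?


Word 1: "stream"
Word 2: "lonely"
Comparing from start:
  Pos 0: 's' != 'l' (stop)
LCP = "" (length 0)


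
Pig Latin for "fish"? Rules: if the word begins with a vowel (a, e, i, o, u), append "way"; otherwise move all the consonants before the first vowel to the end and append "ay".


Word: "fish"
Starts with consonant(s) → move to end, add 'ay'
Consonant cluster: "f"
Pig Latin = "ishfay"


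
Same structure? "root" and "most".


Pattern of "root": [0, 1, 1, 2]
Pattern of "most": [0, 1, 2, 3]
Patterns do not match
Same pattern = No


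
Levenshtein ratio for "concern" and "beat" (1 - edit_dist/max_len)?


Word 1: "concern" (length 7)
Word 2: "beat" (length 4)
One optimal edit sequence:
  1. delete 'c'  (+1)
  2. delete 'o'  (+1)
  3. delete 'n'  (+1)
  4. substitute 'c' -> 'b'  (+1)
  5. keep 'e'
  6. substitute 'r' -> 'a'  (+1)
  7. substitute 'n' -> 't'  (+1)
Edit distance = 6
Max length = max(7, 4) = 7
Similarity = 1 - 6/7
= 0.1429


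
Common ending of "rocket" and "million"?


Word 1: "rocket"
Word 2: "million"
Comparing from end:
  Pos -1: 't' != 'n' (stop)
LCS = "" (length 0)


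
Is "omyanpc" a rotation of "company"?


Word: "company", Candidate: "omyanpc"
Method: check if candidate is substring of word+word
"companycompany" contains "omyanpc"? No
Is rotation = No


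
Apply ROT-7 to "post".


Word: "post"
Shift: 7
Each letter → (letter + shift) mod 26:
  'p' (15) + 7 = 22 → 'w'
  'o' (14) + 7 = 21 → 'v'
  's' (18) + 7 = 25 → 'z'
  't' (19) + 7 = 0 → 'a'
Result = "wvza"


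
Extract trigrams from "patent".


Word: "patent" (length 6)
Number of trigrams = 6 - 3 + 1 = 4
  Position 0: "pat"
  Position 1: "ate"
  Position 2: "ten"
  Position 3: "ent"
Trigrams = "pat", "ate", "ten", "ent"


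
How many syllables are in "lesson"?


Word: "lesson"
Syllable breakdown: les / son
Counting: 2 parts
= 2 syllables


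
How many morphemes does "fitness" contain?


Word: "fitness"
Morphemes: fit / -ness
Each morpheme carries meaning
= 2 morphemes


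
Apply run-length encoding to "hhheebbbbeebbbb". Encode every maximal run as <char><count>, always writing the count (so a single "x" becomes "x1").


String: "hhheebbbbeebbbb"
Scanning for consecutive runs:
  'h' x 3
  'e' x 2
  'b' x 4
  'e' x 2
  'b' x 4
RLE = "h3e2b4e2b4"


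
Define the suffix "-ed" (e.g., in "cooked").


Suffix: -ed
Example: cooked = cook + -ed
Meaning = past tense


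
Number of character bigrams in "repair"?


Word: "repair" (length 6)
Number of 2-grams = length - 2 + 1 = 6 - 2 + 1
= 5


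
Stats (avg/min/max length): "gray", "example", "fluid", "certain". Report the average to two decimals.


Lengths: "gray"=4, "example"=7, "fluid"=5, "certain"=7
Sum = 23, Count = 4
Average = 23/4 = 5.75
= avg=5.75, min=4, max=7


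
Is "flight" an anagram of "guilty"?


Word 1: "guilty" → sorted: giltuy
Word 2: "flight" → sorted: fghilt
Same letters? giltuy != fghilt
Anagram = No


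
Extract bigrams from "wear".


Word: "wear" (length 4)
Number of bigrams = 4 - 2 + 1 = 3
  Position 0: "we"
  Position 1: "ea"
  Position 2: "ar"
Bigrams = "we", "ea", "ar"


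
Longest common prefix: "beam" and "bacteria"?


Word 1: "beam"
Word 2: "bacteria"
Comparing from start:
  Pos 0: 'b' == 'b'
  Pos 1: 'e' != 'a' (stop)
LCP = "b" (length 1)


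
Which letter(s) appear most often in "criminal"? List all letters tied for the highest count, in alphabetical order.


Word: "criminal"
Letter counts:
  'a': 1
  'c': 1
  'i': 2
  'l': 1
  'm': 1
  'n': 1
  'r': 1
Maximum count = 2
Most frequent = 'i' (2 times each)


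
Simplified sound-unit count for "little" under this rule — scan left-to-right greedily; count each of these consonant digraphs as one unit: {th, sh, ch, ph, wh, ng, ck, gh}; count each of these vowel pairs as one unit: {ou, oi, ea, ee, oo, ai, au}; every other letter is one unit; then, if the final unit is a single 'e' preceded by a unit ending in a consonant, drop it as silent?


Word: "little" (6 letters)
Left-to-right scan:
  (1) 'l' (letter)
  (2) 'i' (letter)
  (3) 't' (letter)
  (4) 't' (letter)
  (5) 'l' (letter)
  (6) 'e' (letter)
Units from scan: 6
Final unit is 'e' after a consonant -> drop as silent (-1)
Sound units = 5 units


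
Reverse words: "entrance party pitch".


Original: "entrance party pitch"
Words (1..n): entrance | party | pitch
Reversed (n..1): pitch | party | entrance
Result = "pitch party entrance"


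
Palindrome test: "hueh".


Word: "hueh"
Reversed: "heuh"
Forward == Backward? hueh != heuh
Palindrome = No


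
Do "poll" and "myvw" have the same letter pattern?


Pattern of "poll": [0, 1, 2, 2]
Pattern of "myvw": [0, 1, 2, 3]
Patterns do not match
Same pattern = No


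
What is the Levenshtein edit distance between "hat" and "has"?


Word 1: "hat" (length 3)
Word 2: "has" (length 3)
One optimal edit sequence (insert/delete/substitute each cost 1):
  1. keep 'h'
  2. keep 'a'
  3. substitute 't' -> 's'  (+1)
Total edit operations: 1
Edit distance = 1


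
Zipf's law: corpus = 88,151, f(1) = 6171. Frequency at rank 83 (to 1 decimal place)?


Zipf's law: f(r) = f(1) / r
f(1) = 6171
f(83) = 6171 / 83
= 74.3 occurrences


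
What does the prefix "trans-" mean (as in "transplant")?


Prefix: trans-
Example: transplant (trans- + plant)
Meaning = across


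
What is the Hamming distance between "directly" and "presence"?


Comparing character by character (same length = 8):
  Pos 0: 'd' vs 'p' !=
  Pos 1: 'i' vs 'r' !=
  Pos 2: 'r' vs 'e' !=
  Pos 3: 'e' vs 's' !=
  Pos 4: 'c' vs 'e' !=
  Pos 5: 't' vs 'n' !=
  Pos 6: 'l' vs 'c' !=
  Pos 7: 'y' vs 'e' !=
Hamming distance = 8


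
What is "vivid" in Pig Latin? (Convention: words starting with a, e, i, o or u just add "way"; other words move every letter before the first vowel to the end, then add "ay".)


Word: "vivid"
Starts with consonant(s) → move to end, add 'ay'
Consonant cluster: "v"
Pig Latin = "ividvay"


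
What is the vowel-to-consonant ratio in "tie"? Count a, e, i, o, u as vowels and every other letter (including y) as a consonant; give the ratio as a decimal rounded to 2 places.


Word: "tie"
Vowels (a,e,i,o,u): 2
Consonants: 1
Ratio = 2/1
= 2.00


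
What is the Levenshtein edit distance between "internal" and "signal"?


Word 1: "internal" (length 8)
Word 2: "signal" (length 6)
One optimal edit sequence (insert/delete/substitute each cost 1):
  1. delete 'i'  (+1)
  2. delete 'n'  (+1)
  3. substitute 't' -> 's'  (+1)
  4. substitute 'e' -> 'i'  (+1)
  5. substitute 'r' -> 'g'  (+1)
  6. keep 'n'
  7. keep 'a'
  8. keep 'l'
Total edit operations: 5
Edit distance = 5


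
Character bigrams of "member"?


Word: "member" (length 6)
Number of bigrams = 6 - 2 + 1 = 5
  Position 0: "me"
  Position 1: "em"
  Position 2: "mb"
  Position 3: "be"
  Position 4: "er"
Bigrams = "me", "em", "mb", "be", "er"


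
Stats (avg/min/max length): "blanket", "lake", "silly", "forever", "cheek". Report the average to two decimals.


Lengths: "blanket"=7, "lake"=4, "silly"=5, "forever"=7, "cheek"=5
Sum = 28, Count = 5
Average = 28/5 = 5.60
= avg=5.60, min=4, max=7


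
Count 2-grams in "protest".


Word: "protest" (length 7)
Number of 2-grams = length - 2 + 1 = 7 - 2 + 1
= 6


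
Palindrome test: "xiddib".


Word: "xiddib"
Reversed: "biddix"
Forward == Backward? xiddib != biddix
Palindrome = No


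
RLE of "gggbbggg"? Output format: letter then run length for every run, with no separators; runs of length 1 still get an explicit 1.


String: "gggbbggg"
Scanning for consecutive runs:
  'g' x 3
  'b' x 2
  'g' x 3
RLE = "g3b2g3"


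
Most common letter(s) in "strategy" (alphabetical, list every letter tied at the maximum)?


Word: "strategy"
Letter counts:
  'a': 1
  'e': 1
  'g': 1
  'r': 1
  's': 1
  't': 2
  'y': 1
Maximum count = 2
Most frequent = 't' (2 times each)


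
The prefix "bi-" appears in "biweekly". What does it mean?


Prefix: bi-
Example: biweekly = bi- + weekly
Meaning = two


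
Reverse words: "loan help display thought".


Original: "loan help display thought"
Words (1..n): loan | help | display | thought
Reversed (n..1): thought | display | help | loan
Result = "thought display help loan"


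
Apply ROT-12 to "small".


Word: "small"
Shift: 12
Each letter → (letter + shift) mod 26:
  's' (18) + 12 = 4 → 'e'
  'm' (12) + 12 = 24 → 'y'
  'a' (0) + 12 = 12 → 'm'
  'l' (11) + 12 = 23 → 'x'
  'l' (11) + 12 = 23 → 'x'
Result = "eymxx"


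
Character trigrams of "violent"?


Word: "violent" (length 7)
Number of trigrams = 7 - 3 + 1 = 5
  Position 0: "vio"
  Position 1: "iol"
  Position 2: "ole"
  Position 3: "len"
  Position 4: "ent"
Trigrams = "vio", "iol", "ole", "len", "ent"


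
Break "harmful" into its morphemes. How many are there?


Word: "harmful"
Morphemes: harm | -ful
Each morpheme carries meaning
= 2 morphemes


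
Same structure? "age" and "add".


Pattern of "age": [0, 1, 2]
Pattern of "add": [0, 1, 1]
Patterns do not match
Same pattern = No


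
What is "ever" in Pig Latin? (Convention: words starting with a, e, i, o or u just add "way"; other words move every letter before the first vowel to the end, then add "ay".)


Word: "ever"
Starts with vowel → add 'way'
Pig Latin = "everway"


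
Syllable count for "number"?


Word: "number"
Syllable breakdown: num / ber
Counting: 2 parts
= 2 syllables


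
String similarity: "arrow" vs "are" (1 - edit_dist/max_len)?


Word 1: "arrow" (length 5)
Word 2: "are" (length 3)
One optimal edit sequence:
  1. keep 'a'
  2. delete 'r'  (+1)
  3. keep 'r'
  4. delete 'o'  (+1)
  5. substitute 'w' -> 'e'  (+1)
Edit distance = 3
Max length = max(5, 3) = 5
Similarity = 1 - 3/5
= 0.4000


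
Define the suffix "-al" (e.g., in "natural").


Suffix: -al
As in: natural -> nature + -al, with a spelling change
Meaning = relating to


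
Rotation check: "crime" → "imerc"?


Word: "crime", Candidate: "imerc"
Method: check if candidate is substring of word+word
"crimecrime" contains "imerc"? No
Is rotation = No


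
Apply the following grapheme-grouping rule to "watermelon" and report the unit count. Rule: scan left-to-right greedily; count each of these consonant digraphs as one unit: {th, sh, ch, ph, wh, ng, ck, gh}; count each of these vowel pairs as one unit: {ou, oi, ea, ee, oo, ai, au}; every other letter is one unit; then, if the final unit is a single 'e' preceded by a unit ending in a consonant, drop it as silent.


Word: "watermelon" (10 letters)
Left-to-right scan:
  [1] 'w' (letter)
  [2] 'a' (letter)
  [3] 't' (letter)
  [4] 'e' (letter)
  [5] 'r' (letter)
  [6] 'm' (letter)
  [7] 'e' (letter)
  [8] 'l' (letter)
  [9] 'o' (letter)
  [10] 'n' (letter)
Units from scan: 10
Sound units = 10 units


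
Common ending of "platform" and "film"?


Word 1: "platform"
Word 2: "film"
Comparing from end:
  Pos -1: 'm' == 'm'
  Pos -2: 'r' != 'l' (stop)
LCS = "m" (length 1)


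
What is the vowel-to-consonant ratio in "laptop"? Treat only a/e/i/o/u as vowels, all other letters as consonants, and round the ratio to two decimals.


Word: "laptop"
Vowels (a,e,i,o,u): 2
Consonants: 4
Ratio = 2/4
= 0.50


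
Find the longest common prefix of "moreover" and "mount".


Word 1: "moreover"
Word 2: "mount"
Comparing from start:
  Pos 0: 'm' == 'm'
  Pos 1: 'o' == 'o'
  Pos 2: 'r' != 'u' (stop)
LCP = "mo" (length 2)


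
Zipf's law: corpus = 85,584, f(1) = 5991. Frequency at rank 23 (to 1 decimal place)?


Zipf's law: f(r) = f(1) / r
f(1) = 5991
f(23) = 5991 / 23
= 260.5 occurrences


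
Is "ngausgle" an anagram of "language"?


Word 1: "language" → sorted: aaegglnu
Word 2: "ngausgle" → sorted: aegglnsu
Same letters? aaegglnu != aegglnsu
Anagram = No


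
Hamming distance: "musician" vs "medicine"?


Comparing character by character (same length = 8):
  Pos 0: 'm' vs 'm' =
  Pos 1: 'u' vs 'e' !=
  Pos 2: 's' vs 'd' !=
  Pos 3: 'i' vs 'i' =
  Pos 4: 'c' vs 'c' =
  Pos 5: 'i' vs 'i' =
  Pos 6: 'a' vs 'n' !=
  Pos 7: 'n' vs 'e' !=
Hamming distance = 4


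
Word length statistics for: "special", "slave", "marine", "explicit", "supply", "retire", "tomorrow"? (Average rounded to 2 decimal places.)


Lengths: "special"=7, "slave"=5, "marine"=6, "explicit"=8, "supply"=6, "retire"=6, "tomorrow"=8
Sum = 46, Count = 7
Average = 46/7 = 6.57
= avg=6.57, min=5, max=8


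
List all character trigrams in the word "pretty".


Word: "pretty" (length 6)
Number of trigrams = 6 - 3 + 1 = 4
  Position 0: "pre"
  Position 1: "ret"
  Position 2: "ett"
  Position 3: "tty"
Trigrams = "pre", "ret", "ett", "tty"


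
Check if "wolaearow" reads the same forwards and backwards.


Word: "wolaearow"
Reversed: "woraealow"
Forward == Backward? wolaearow != woraealow
Palindrome = No


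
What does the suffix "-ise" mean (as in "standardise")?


Suffix: -ise
As in: standardise -> standard + -ise
Meaning = to make


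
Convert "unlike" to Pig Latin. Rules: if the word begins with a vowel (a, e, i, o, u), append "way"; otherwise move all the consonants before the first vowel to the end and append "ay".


Word: "unlike"
Starts with vowel → add 'way'
Pig Latin = "unlikeway"


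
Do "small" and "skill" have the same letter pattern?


Pattern of "small": [0, 1, 2, 3, 3]
Pattern of "skill": [0, 1, 2, 3, 3]
Patterns match
Same pattern = Yes


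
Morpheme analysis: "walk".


Word: "walk"
Morphemes: walk
Each morpheme carries meaning
= 1 morpheme


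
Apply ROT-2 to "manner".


Word: "manner"
Shift: 2
Each letter → (letter + shift) mod 26:
  'm' (12) + 2 = 14 → 'o'
  'a' (0) + 2 = 2 → 'c'
  'n' (13) + 2 = 15 → 'p'
  'n' (13) + 2 = 15 → 'p'
  'e' (4) + 2 = 6 → 'g'
  'r' (17) + 2 = 19 → 't'
Result = "ocppgt"


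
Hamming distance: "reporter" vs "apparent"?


Comparing character by character (same length = 8):
  Pos 0: 'r' vs 'a' !=
  Pos 1: 'e' vs 'p' !=
  Pos 2: 'p' vs 'p' =
  Pos 3: 'o' vs 'a' !=
  Pos 4: 'r' vs 'r' =
  Pos 5: 't' vs 'e' !=
  Pos 6: 'e' vs 'n' !=
  Pos 7: 'r' vs 't' !=
Hamming distance = 6
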